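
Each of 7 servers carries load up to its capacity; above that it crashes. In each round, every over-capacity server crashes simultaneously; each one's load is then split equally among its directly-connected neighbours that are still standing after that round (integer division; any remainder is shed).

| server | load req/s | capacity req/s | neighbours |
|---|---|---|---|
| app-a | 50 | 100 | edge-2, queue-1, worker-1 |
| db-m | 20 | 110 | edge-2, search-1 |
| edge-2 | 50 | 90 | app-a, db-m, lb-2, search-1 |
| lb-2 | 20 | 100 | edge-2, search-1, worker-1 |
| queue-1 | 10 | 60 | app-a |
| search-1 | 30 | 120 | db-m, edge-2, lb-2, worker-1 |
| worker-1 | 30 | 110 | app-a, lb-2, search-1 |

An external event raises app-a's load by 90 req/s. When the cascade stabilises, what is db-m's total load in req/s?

Round 1 — app-a at 140 > 100. app-a crashes.
  app-a sheds 140 req/s to edge-2, queue-1, worker-1: 46 each (2 lost).
    edge-2: 50+46 = 96 > 90
    queue-1: 10+46 = 56 ≤ 60
    worker-1: 30+46 = 76 ≤ 110
Round 2 — edge-2 crashes.
  edge-2 sheds 96 req/s to db-m, lb-2, search-1: 32 each.
    db-m: 20+32 = 52 ≤ 110
    lb-2: 20+32 = 52 ≤ 100
    search-1: 30+32 = 62 ≤ 120
No further crashes.

52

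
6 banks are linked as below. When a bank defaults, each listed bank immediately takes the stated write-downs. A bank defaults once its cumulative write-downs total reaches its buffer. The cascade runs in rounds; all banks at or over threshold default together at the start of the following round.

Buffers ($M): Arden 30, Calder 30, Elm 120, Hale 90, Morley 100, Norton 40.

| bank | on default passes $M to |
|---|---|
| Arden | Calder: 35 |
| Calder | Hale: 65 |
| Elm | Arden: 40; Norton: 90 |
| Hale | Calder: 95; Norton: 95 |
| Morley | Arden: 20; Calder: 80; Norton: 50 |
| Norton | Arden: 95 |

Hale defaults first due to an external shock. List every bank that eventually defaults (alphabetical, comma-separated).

Round 1 — Hale defaults (initial).
  Calder: +95 → 95 ≥ 30
  Norton: +95 → 95 ≥ 40
Round 2 — Calder, Norton default.
  Arden: +95 → 95 ≥ 30
Round 3 — Arden defaults.
No further defaults.

Arden, Calder, Hale, Norton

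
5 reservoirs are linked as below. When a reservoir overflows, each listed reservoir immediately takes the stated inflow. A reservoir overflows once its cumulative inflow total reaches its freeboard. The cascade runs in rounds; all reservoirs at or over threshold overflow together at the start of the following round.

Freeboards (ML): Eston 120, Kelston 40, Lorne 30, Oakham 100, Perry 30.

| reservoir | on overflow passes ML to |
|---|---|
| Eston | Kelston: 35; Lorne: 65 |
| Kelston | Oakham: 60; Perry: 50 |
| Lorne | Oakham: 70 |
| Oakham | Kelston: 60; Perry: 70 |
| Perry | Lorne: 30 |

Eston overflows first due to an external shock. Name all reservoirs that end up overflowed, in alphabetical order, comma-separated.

Round 1 — Eston overflows (initial).
  Kelston: +35 → 35 < 40
  Lorne: +65 → 65 ≥ 30
Round 2 — Lorne overflows.
  Oakham: +70 → 70 < 100
No further overflows.

Eston, Lorne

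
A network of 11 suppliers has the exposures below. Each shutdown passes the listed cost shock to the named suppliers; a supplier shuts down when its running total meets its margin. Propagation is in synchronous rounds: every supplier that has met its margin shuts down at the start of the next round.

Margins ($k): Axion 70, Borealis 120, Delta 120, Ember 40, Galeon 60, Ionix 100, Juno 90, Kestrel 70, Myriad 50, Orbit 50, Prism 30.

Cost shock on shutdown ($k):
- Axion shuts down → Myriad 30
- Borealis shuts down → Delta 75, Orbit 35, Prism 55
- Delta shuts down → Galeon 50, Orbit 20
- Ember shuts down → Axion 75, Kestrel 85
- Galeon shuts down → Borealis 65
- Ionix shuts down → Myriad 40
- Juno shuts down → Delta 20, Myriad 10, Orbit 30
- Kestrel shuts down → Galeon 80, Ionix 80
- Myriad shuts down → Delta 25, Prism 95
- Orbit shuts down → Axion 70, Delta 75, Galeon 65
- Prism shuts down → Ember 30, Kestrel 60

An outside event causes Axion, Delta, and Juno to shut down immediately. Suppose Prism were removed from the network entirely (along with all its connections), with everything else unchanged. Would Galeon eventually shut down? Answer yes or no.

yes

With Prism removed:
Round 1 — Axion, Delta, Juno shut down (initial).
  Galeon: +50 → 50 < 60
  Myriad: +30+10 → 40 < 50
  Orbit: +20+30 → 50 ≥ 50
Round 2 — Orbit shuts down.
  Galeon: +65 → 115 ≥ 60
Round 3 — Galeon shuts down.
  Borealis: +65 → 65 < 120
No further shutdowns.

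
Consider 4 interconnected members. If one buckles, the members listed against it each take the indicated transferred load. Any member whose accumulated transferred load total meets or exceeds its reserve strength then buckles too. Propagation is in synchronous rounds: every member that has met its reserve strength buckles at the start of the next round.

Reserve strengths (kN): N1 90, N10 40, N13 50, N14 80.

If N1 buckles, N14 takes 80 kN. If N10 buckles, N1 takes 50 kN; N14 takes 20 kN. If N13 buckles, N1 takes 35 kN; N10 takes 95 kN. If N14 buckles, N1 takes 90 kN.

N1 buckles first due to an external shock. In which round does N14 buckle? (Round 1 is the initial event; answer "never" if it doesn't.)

Round 1 — N1 buckles (initial).
  N14: +80 → 80 ≥ 80
Round 2 — N14 buckles.
No further bucklings.

2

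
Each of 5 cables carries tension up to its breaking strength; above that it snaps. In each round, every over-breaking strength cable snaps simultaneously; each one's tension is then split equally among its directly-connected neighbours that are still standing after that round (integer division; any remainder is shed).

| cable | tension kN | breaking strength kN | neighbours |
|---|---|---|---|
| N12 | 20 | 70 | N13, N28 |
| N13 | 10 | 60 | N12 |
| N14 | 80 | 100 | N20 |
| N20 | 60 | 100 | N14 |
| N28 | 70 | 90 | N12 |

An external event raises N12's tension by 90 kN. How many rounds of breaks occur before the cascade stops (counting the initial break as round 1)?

2

Round 1 — N12 at 110 > 70. N12 snaps.
  N12 sheds 110 kN to N13, N28: 55 each.
    N13: 10+55 = 65 > 60
    N28: 70+55 = 125 > 90
Round 2 — N13, N28 snap.
  N13 sheds 65 kN: no online neighbours, lost.
  N28 sheds 125 kN: no online neighbours, lost.
No further breaks.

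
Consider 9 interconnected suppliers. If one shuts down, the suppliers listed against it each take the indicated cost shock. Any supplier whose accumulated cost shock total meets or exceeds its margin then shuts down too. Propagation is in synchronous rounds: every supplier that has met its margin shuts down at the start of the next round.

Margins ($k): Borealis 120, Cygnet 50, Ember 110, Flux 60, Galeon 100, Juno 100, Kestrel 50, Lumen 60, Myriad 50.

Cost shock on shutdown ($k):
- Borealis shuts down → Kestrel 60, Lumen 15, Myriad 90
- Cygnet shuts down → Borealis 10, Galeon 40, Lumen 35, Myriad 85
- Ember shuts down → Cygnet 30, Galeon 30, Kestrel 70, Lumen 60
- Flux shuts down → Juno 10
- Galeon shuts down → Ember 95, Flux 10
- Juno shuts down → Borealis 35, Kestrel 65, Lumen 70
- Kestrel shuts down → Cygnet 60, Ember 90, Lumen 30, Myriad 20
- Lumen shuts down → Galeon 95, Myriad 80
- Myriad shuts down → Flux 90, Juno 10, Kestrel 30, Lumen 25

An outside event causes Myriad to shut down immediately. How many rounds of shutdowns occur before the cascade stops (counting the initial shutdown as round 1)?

2

Round 1 — Myriad shuts down (initial).
  Flux: +90 → 90 ≥ 60
  Juno: +10 → 10 < 100
  Kestrel: +30 → 30 < 50
  Lumen: +25 → 25 < 60
Round 2 — Flux shuts down.
  Juno: +10 → 20 < 100
No further shutdowns.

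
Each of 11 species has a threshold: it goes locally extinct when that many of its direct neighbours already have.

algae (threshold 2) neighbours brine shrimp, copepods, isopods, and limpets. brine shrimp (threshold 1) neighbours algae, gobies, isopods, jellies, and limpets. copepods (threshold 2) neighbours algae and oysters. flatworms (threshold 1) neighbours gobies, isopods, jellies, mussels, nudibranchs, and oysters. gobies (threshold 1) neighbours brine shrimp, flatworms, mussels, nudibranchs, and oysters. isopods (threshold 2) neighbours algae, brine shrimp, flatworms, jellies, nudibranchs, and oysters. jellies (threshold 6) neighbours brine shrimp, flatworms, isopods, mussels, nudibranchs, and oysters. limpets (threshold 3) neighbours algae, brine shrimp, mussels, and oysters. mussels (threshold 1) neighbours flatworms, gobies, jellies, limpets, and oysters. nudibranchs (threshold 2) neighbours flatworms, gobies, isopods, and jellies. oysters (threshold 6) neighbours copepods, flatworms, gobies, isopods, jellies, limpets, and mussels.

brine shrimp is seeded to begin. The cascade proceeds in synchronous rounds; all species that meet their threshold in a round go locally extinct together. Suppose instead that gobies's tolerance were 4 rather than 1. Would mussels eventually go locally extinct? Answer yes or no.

With gobies's tolerance at 4:
Round 1 — brine shrimp goes locally extinct (initial).
Round 2 — no new extinctions; cascade stops.

no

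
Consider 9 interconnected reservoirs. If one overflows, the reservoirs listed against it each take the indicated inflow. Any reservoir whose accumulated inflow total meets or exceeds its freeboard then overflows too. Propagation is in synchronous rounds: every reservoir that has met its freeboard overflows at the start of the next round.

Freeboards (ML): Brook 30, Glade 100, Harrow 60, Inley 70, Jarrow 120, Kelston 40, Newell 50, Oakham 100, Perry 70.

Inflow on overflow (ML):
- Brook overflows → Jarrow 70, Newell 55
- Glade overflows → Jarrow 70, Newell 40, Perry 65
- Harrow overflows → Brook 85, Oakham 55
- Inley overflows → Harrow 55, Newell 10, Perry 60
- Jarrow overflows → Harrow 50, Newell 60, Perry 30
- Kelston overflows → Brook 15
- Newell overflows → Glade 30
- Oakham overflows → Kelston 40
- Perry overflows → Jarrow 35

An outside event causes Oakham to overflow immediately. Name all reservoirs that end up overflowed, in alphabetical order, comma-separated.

Kelston, Oakham

Round 1 — Oakham overflows (initial).
  Kelston: +40 → 40 ≥ 40
Round 2 — Kelston overflows.
  Brook: +15 → 15 < 30
No further overflows.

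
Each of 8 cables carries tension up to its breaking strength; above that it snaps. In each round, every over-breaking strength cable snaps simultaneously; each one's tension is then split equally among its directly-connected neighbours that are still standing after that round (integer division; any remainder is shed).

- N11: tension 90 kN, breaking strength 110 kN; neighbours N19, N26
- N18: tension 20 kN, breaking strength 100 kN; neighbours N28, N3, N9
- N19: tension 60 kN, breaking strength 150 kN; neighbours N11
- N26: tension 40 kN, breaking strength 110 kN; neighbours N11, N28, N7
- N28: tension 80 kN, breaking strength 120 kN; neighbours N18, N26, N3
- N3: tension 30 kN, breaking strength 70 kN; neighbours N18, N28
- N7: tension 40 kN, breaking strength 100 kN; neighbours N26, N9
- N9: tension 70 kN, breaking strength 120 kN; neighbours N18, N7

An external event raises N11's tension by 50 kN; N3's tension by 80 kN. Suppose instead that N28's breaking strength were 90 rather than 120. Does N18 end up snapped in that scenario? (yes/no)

With N28's breaking strength at 90:
Round 1 — N11 at 140 > 110; N3 at 110 > 70. N11, N3 snap.
  N11 sheds 140 kN to N19, N26: 70 each.
    N19: 60+70 = 130 ≤ 150
    N26: 40+70 = 110 ≤ 110
  N3 sheds 110 kN to N18, N28: 55 each.
    N18: 20+55 = 75 ≤ 100
    N28: 80+55 = 135 > 90
Round 2 — N28 snaps.
  N28 sheds 135 kN to N18, N26: 67 each (1 lost).
    N18: 75+67 = 142 > 100
    N26: 110+67 = 177 > 110
Round 3 — N18, N26 snap.
  N18 sheds 142 kN to N9: 142 each.
    N9: 70+142 = 212 > 120
  N26 sheds 177 kN to N7: 177 each.
    N7: 40+177 = 217 > 100
Round 4 — N7, N9 snap.
  N7 sheds 217 kN: no online neighbours, lost.
  N9 sheds 212 kN: no online neighbours, lost.
No further breaks.

yes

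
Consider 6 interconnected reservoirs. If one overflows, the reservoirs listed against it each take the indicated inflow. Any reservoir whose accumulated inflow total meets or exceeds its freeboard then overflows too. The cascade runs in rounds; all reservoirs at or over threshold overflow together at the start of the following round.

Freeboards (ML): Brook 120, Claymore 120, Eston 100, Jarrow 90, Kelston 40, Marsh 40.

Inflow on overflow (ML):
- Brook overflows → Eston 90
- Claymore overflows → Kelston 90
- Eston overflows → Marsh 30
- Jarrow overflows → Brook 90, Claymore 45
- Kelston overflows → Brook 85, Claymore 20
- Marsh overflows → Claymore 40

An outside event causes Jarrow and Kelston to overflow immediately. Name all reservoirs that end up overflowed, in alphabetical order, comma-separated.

Round 1 — Jarrow, Kelston overflow (initial).
  Brook: +90+85 → 175 ≥ 120
  Claymore: +45+20 → 65 < 120
Round 2 — Brook overflows.
  Eston: +90 → 90 < 100
No further overflows.

Brook, Jarrow, Kelston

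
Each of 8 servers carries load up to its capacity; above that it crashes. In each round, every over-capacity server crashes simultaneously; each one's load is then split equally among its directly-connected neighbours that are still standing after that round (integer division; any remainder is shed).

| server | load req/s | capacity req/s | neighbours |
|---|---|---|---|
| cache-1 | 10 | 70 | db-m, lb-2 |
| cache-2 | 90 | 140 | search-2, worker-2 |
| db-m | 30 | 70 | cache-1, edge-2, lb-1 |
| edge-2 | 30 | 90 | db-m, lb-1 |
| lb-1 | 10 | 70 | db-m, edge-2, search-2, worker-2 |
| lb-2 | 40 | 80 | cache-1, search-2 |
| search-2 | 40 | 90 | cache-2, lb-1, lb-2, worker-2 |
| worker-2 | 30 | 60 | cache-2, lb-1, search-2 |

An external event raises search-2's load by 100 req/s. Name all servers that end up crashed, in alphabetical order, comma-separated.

cache-2, lb-1, search-2, worker-2

Round 1 — search-2 at 140 > 90. search-2 crashes.
  search-2 sheds 140 req/s to cache-2, lb-1, lb-2, worker-2: 35 each.
    cache-2: 90+35 = 125 ≤ 140
    lb-1: 10+35 = 45 ≤ 70
    lb-2: 40+35 = 75 ≤ 80
    worker-2: 30+35 = 65 > 60
Round 2 — worker-2 crashes.
  worker-2 sheds 65 req/s to cache-2, lb-1: 32 each (1 lost).
    cache-2: 125+32 = 157 > 140
    lb-1: 45+32 = 77 > 70
Round 3 — cache-2, lb-1 crash.
  cache-2 sheds 157 req/s: no online neighbours, lost.
  lb-1 sheds 77 req/s to db-m, edge-2: 38 each (1 lost).
    db-m: 30+38 = 68 ≤ 70
    edge-2: 30+38 = 68 ≤ 90
No further crashes.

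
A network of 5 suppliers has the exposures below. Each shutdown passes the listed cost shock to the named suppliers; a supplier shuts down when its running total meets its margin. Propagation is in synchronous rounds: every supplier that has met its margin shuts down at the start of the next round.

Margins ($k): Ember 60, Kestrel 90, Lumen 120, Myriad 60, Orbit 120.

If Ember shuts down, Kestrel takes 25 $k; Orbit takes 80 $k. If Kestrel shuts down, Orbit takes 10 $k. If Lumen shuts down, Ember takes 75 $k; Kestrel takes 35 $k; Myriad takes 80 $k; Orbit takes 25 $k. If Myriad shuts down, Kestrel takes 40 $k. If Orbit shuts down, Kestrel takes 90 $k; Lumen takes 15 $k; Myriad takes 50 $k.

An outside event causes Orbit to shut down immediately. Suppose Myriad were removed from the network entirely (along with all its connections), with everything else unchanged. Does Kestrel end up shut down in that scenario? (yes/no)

With Myriad removed:
Round 1 — Orbit shuts down (initial).
  Kestrel: +90 → 90 ≥ 90
  Lumen: +15 → 15 < 120
Round 2 — Kestrel shuts down.
No further shutdowns.

yes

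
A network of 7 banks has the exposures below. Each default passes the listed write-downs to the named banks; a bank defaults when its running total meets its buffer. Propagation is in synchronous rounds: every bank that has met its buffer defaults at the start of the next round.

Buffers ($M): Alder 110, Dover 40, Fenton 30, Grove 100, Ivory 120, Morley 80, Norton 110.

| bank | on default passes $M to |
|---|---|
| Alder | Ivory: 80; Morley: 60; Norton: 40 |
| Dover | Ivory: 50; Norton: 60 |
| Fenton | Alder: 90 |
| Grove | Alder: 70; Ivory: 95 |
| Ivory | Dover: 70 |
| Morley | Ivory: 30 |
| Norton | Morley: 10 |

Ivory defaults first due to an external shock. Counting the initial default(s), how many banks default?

2

Round 1 — Ivory defaults (initial).
  Dover: +70 → 70 ≥ 40
Round 2 — Dover defaults.
  Norton: +60 → 60 < 110
No further defaults.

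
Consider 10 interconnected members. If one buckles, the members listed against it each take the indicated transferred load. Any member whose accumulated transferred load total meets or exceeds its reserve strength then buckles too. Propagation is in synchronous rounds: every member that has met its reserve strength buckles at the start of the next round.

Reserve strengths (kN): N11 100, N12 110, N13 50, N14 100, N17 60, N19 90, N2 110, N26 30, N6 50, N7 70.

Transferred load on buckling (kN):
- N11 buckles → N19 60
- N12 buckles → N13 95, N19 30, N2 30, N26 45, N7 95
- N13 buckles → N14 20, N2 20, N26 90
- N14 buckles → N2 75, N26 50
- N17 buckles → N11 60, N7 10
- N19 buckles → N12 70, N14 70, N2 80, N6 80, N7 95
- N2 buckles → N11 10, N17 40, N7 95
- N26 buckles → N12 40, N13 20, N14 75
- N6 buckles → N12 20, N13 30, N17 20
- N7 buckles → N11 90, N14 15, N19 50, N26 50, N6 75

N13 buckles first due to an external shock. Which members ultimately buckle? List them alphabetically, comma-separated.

N13, N26

Round 1 — N13 buckles (initial).
  N14: +20 → 20 < 100
  N2: +20 → 20 < 110
  N26: +90 → 90 ≥ 30
Round 2 — N26 buckles.
  N12: +40 → 40 < 110
  N14: +75 → 95 < 100
No further bucklings.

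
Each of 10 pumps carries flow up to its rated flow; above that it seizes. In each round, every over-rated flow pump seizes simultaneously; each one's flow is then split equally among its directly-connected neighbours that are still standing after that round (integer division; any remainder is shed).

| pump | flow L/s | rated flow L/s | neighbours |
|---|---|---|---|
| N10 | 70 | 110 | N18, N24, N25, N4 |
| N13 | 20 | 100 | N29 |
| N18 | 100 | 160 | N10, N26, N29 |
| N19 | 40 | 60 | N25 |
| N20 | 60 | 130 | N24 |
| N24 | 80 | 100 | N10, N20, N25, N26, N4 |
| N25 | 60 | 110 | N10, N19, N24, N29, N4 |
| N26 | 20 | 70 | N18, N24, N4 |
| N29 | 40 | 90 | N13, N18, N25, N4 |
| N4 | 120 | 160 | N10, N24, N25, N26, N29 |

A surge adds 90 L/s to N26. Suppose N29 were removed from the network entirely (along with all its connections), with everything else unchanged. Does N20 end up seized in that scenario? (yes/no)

With N29 removed:
Round 1 — N26 at 110 > 70. N26 seizes.
  N26 sheds 110 L/s to N18, N24, N4: 36 each (2 lost).
    N18: 100+36 = 136 ≤ 160
    N24: 80+36 = 116 > 100
    N4: 120+36 = 156 ≤ 160
Round 2 — N24 seizes.
  N24 sheds 116 L/s to N10, N20, N25, N4: 29 each.
    N10: 70+29 = 99 ≤ 110
    N20: 60+29 = 89 ≤ 130
    N25: 60+29 = 89 ≤ 110
    N4: 156+29 = 185 > 160
Round 3 — N4 seizes.
  N4 sheds 185 L/s to N10, N25: 92 each (1 lost).
    N10: 99+92 = 191 > 110
    N25: 89+92 = 181 > 110
Round 4 — N10, N25 seize.
  N10 sheds 191 L/s to N18: 191 each.
    N18: 136+191 = 327 > 160
  N25 sheds 181 L/s to N19: 181 each.
    N19: 40+181 = 221 > 60
Round 5 — N18, N19 seize.
  N18 sheds 327 L/s: no online neighbours, lost.
  N19 sheds 221 L/s: no online neighbours, lost.
No further seizures.

no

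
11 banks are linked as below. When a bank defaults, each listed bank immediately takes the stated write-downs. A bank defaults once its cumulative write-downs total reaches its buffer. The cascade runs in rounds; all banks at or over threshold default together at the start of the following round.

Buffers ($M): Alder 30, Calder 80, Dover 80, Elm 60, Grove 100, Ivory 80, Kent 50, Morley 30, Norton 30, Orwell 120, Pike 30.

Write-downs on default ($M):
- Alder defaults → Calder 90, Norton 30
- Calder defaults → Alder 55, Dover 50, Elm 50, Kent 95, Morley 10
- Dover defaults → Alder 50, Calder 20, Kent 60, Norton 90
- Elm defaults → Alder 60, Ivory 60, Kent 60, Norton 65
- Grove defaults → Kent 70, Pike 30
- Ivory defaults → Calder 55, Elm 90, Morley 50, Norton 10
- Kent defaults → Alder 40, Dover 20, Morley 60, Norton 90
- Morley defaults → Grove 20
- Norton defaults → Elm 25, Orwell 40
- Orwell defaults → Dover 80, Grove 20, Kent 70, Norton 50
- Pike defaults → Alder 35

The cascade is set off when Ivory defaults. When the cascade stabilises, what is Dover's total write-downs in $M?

Round 1 — Ivory defaults (initial).
  Calder: +55 → 55 < 80
  Elm: +90 → 90 ≥ 60
  Morley: +50 → 50 ≥ 30
  Norton: +10 → 10 < 30
Round 2 — Elm, Morley default.
  Alder: +60 → 60 ≥ 30
  Grove: +20 → 20 < 100
  Kent: +60 → 60 ≥ 50
  Norton: +65 → 75 ≥ 30
Round 3 — Alder, Kent, Norton default.
  Calder: +90 → 145 ≥ 80
  Dover: +20 → 20 < 80
  Orwell: +40 → 40 < 120
Round 4 — Calder defaults.
  Dover: +50 → 70 < 80
No further defaults.

70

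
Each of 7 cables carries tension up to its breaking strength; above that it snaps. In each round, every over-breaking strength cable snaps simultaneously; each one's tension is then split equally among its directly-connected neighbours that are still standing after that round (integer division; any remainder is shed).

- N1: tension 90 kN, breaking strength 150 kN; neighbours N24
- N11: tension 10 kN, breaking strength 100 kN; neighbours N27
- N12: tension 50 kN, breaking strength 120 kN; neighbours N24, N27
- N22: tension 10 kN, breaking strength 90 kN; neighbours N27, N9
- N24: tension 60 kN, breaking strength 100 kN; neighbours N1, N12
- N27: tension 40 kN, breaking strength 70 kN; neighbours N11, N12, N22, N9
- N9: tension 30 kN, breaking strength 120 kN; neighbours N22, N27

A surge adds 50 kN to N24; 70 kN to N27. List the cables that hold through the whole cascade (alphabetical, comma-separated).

Round 1 — N24 at 110 > 100; N27 at 110 > 70. N24, N27 snap.
  N24 sheds 110 kN to N1, N12: 55 each.
    N1: 90+55 = 145 ≤ 150
    N12: 50+55 = 105 ≤ 120
  N27 sheds 110 kN to N11, N12, N22, N9: 27 each (2 lost).
    N11: 10+27 = 37 ≤ 100
    N12: 105+27 = 132 > 120
    N22: 10+27 = 37 ≤ 90
    N9: 30+27 = 57 ≤ 120
Round 2 — N12 snaps.
  N12 sheds 132 kN: no online neighbours, lost.
No further breaks.

N1, N11, N22, N9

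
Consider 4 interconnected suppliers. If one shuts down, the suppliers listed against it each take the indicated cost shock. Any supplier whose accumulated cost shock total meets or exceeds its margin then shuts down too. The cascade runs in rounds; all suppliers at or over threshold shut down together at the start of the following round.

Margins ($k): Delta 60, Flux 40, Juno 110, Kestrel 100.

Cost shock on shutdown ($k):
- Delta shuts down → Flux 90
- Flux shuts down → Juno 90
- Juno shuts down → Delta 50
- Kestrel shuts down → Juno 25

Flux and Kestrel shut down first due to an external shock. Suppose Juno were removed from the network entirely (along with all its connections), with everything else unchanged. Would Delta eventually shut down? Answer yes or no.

With Juno removed:
Round 1 — Flux, Kestrel shut down (initial).
No further shutdowns.

no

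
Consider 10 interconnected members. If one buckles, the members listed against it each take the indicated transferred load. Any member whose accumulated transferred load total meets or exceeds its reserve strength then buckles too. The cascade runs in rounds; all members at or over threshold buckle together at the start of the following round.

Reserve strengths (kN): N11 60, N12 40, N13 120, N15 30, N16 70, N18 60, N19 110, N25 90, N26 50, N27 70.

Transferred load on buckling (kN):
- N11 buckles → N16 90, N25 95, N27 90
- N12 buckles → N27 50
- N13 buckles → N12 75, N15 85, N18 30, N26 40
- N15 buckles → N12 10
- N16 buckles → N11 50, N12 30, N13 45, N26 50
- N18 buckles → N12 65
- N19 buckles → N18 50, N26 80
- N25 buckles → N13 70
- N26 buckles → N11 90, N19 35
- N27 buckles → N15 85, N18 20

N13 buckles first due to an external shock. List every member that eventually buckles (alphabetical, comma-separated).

N12, N13, N15

Round 1 — N13 buckles (initial).
  N12: +75 → 75 ≥ 40
  N15: +85 → 85 ≥ 30
  N18: +30 → 30 < 60
  N26: +40 → 40 < 50
Round 2 — N12, N15 buckle.
  N27: +50 → 50 < 70
No further bucklings.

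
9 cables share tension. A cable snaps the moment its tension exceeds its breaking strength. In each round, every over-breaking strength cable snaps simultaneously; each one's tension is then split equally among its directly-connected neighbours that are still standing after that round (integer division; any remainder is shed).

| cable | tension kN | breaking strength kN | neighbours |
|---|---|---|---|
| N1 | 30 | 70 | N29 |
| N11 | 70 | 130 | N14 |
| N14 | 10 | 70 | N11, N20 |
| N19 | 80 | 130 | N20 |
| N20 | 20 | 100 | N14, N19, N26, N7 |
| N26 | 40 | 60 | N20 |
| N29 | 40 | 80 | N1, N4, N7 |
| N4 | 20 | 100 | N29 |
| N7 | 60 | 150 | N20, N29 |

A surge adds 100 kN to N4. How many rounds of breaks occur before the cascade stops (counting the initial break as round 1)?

Round 1 — N4 at 120 > 100. N4 snaps.
  N4 sheds 120 kN to N29: 120 each.
    N29: 40+120 = 160 > 80
Round 2 — N29 snaps.
  N29 sheds 160 kN to N1, N7: 80 each.
    N1: 30+80 = 110 > 70
    N7: 60+80 = 140 ≤ 150
Round 3 — N1 snaps.
  N1 sheds 110 kN: no online neighbours, lost.
No further breaks.

3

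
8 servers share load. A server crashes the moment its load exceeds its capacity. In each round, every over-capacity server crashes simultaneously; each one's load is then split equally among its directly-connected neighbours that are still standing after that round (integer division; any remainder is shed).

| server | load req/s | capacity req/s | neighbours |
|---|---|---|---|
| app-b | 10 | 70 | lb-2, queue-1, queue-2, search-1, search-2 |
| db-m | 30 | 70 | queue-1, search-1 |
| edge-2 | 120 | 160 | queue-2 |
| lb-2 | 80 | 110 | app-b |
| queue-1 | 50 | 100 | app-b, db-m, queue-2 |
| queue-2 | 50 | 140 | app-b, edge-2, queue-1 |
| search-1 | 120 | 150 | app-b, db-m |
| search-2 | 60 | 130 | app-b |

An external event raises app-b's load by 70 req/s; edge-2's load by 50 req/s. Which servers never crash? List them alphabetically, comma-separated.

lb-2, search-2

Round 1 — app-b at 80 > 70; edge-2 at 170 > 160. app-b, edge-2 crash.
  app-b sheds 80 req/s to lb-2, queue-1, queue-2, search-1, search-2: 16 each.
    lb-2: 80+16 = 96 ≤ 110
    queue-1: 50+16 = 66 ≤ 100
    queue-2: 50+16 = 66 ≤ 140
    search-1: 120+16 = 136 ≤ 150
    search-2: 60+16 = 76 ≤ 130
  edge-2 sheds 170 req/s to queue-2: 170 each.
    queue-2: 66+170 = 236 > 140
Round 2 — queue-2 crashes.
  queue-2 sheds 236 req/s to queue-1: 236 each.
    queue-1: 66+236 = 302 > 100
Round 3 — queue-1 crashes.
  queue-1 sheds 302 req/s to db-m: 302 each.
    db-m: 30+302 = 332 > 70
Round 4 — db-m crashes.
  db-m sheds 332 req/s to search-1: 332 each.
    search-1: 136+332 = 468 > 150
Round 5 — search-1 crashes.
  search-1 sheds 468 req/s: no online neighbours, lost.
No further crashes.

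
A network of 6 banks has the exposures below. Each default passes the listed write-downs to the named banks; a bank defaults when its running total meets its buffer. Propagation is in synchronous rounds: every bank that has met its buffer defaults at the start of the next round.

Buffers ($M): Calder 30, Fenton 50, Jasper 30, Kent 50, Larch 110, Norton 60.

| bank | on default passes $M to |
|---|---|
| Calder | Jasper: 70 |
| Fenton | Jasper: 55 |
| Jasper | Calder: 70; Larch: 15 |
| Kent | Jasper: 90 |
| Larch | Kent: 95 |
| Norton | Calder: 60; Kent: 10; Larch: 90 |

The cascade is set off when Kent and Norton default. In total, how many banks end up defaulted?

Round 1 — Kent, Norton default (initial).
  Calder: +60 → 60 ≥ 30
  Jasper: +90 → 90 ≥ 30
  Larch: +90 → 90 < 110
Round 2 — Calder, Jasper default.
  Larch: +15 → 105 < 110
No further defaults.

4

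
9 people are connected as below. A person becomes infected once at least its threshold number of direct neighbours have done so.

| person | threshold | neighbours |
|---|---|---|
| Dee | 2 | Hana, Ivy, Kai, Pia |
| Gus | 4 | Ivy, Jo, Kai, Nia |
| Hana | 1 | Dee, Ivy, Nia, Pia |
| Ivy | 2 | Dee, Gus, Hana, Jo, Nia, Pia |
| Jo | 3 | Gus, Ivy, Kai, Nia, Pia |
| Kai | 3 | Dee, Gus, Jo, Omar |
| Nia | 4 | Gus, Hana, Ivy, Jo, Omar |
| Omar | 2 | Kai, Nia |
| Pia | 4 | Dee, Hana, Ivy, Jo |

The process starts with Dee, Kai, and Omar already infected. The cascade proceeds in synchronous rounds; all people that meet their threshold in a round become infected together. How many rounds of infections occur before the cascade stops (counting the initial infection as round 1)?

Round 1 — Dee, Kai, Omar become infected (initial).
Round 2 — checking thresholds:
  Gus: 1 of 4 neighbours < 4, holds.
  Hana: 1 of 4 neighbours ≥ 1, becomes infected.
  Ivy: 1 of 6 neighbours < 2, holds.
  Jo: 1 of 5 neighbours < 3, holds.
  Nia: 1 of 5 neighbours < 4, holds.
  Pia: 1 of 4 neighbours < 4, holds.
Round 3 — checking thresholds:
  Gus: 1 of 4 neighbours < 4, holds.
  Ivy: 2 of 6 neighbours ≥ 2, becomes infected.
  Jo: 1 of 5 neighbours < 3, holds.
  Nia: 2 of 5 neighbours < 4, holds.
  Pia: 2 of 4 neighbours < 4, holds.
Round 4 — no new infections; cascade stops.

3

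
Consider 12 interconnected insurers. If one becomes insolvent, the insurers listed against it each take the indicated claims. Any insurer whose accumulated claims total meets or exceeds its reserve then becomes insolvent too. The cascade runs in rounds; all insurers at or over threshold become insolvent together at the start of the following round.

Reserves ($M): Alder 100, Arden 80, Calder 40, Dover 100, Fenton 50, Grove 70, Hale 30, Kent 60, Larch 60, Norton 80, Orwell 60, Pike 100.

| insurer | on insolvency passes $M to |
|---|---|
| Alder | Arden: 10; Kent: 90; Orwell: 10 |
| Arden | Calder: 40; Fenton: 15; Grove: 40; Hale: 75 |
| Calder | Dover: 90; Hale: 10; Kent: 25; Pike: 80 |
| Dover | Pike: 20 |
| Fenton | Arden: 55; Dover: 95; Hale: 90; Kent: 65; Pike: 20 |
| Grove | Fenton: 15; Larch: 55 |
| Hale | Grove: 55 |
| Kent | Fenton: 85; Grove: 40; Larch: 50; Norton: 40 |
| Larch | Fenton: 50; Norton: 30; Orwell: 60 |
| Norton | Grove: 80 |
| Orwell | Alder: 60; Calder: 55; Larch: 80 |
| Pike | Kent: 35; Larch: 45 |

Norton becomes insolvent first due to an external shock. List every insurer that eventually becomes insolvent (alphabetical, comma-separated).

Round 1 — Norton becomes insolvent (initial).
  Grove: +80 → 80 ≥ 70
Round 2 — Grove becomes insolvent.
  Fenton: +15 → 15 < 50
  Larch: +55 → 55 < 60
No further insolvencies.

Grove, Norton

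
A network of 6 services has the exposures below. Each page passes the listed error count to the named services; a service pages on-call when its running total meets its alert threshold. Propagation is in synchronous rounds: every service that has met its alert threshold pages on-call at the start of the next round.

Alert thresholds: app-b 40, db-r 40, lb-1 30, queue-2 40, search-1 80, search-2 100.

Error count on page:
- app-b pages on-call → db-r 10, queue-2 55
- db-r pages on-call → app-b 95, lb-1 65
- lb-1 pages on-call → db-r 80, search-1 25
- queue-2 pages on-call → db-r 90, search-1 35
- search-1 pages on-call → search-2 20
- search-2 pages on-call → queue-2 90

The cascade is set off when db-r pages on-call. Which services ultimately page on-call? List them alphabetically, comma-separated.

app-b, db-r, lb-1, queue-2

Round 1 — db-r pages on-call (initial).
  app-b: +95 → 95 ≥ 40
  lb-1: +65 → 65 ≥ 30
Round 2 — app-b, lb-1 page on-call.
  queue-2: +55 → 55 ≥ 40
  search-1: +25 → 25 < 80
Round 3 — queue-2 pages on-call.
  search-1: +35 → 60 < 80
No further pages.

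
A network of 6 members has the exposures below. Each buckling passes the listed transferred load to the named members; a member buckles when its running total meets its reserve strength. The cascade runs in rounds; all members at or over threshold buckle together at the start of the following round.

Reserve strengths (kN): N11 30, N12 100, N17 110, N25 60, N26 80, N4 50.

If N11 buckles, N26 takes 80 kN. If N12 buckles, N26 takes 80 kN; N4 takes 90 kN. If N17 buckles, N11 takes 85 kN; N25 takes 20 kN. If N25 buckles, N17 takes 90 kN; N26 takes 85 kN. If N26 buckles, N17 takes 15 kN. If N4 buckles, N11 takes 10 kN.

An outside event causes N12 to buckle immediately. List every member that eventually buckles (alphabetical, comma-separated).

Round 1 — N12 buckles (initial).
  N26: +80 → 80 ≥ 80
  N4: +90 → 90 ≥ 50
Round 2 — N26, N4 buckle.
  N11: +10 → 10 < 30
  N17: +15 → 15 < 110
No further bucklings.

N12, N26, N4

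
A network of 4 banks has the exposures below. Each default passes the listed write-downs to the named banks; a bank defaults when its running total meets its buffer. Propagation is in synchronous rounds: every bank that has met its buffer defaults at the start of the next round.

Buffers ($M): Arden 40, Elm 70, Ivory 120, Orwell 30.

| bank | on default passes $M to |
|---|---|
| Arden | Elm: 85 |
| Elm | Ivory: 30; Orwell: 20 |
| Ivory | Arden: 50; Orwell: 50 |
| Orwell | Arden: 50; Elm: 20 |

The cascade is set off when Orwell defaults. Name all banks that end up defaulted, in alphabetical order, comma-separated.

Arden, Elm, Orwell

Round 1 — Orwell defaults (initial).
  Arden: +50 → 50 ≥ 40
  Elm: +20 → 20 < 70
Round 2 — Arden defaults.
  Elm: +85 → 105 ≥ 70
Round 3 — Elm defaults.
  Ivory: +30 → 30 < 120
No further defaults.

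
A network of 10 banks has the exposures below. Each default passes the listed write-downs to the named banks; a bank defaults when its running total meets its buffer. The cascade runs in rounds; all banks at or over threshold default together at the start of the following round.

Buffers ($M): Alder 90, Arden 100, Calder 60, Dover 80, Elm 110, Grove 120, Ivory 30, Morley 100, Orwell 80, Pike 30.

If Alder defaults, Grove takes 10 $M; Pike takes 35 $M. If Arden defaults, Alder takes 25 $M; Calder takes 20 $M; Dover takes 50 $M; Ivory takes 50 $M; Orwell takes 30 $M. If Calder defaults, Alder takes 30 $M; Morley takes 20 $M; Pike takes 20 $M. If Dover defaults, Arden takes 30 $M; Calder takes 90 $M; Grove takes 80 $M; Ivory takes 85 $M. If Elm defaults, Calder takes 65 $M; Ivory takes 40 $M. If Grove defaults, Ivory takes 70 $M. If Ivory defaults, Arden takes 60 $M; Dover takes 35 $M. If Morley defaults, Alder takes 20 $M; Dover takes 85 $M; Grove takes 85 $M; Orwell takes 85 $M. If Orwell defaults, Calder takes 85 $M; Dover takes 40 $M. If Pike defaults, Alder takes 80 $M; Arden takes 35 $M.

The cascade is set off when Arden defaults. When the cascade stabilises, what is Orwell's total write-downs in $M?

Round 1 — Arden defaults (initial).
  Alder: +25 → 25 < 90
  Calder: +20 → 20 < 60
  Dover: +50 → 50 < 80
  Ivory: +50 → 50 ≥ 30
  Orwell: +30 → 30 < 80
Round 2 — Ivory defaults.
  Dover: +35 → 85 ≥ 80
Round 3 — Dover defaults.
  Calder: +90 → 110 ≥ 60
  Grove: +80 → 80 < 120
Round 4 — Calder defaults.
  Alder: +30 → 55 < 90
  Morley: +20 → 20 < 100
  Pike: +20 → 20 < 30
No further defaults.

30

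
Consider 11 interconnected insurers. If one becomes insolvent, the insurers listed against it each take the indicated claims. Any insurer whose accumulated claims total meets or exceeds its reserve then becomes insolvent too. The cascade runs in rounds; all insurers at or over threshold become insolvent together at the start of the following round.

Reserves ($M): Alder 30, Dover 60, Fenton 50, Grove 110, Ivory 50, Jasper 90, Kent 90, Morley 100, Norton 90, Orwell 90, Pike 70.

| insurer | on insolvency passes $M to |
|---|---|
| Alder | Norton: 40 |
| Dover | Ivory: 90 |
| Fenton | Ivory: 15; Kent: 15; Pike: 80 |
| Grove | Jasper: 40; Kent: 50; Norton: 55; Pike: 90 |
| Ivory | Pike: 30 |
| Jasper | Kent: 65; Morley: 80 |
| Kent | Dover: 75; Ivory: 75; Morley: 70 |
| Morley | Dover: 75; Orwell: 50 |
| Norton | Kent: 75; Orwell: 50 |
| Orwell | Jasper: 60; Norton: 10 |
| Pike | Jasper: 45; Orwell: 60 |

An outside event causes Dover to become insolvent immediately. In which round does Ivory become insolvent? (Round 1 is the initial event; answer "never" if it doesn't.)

Round 1 — Dover becomes insolvent (initial).
  Ivory: +90 → 90 ≥ 50
Round 2 — Ivory becomes insolvent.
  Pike: +30 → 30 < 70
No further insolvencies.

2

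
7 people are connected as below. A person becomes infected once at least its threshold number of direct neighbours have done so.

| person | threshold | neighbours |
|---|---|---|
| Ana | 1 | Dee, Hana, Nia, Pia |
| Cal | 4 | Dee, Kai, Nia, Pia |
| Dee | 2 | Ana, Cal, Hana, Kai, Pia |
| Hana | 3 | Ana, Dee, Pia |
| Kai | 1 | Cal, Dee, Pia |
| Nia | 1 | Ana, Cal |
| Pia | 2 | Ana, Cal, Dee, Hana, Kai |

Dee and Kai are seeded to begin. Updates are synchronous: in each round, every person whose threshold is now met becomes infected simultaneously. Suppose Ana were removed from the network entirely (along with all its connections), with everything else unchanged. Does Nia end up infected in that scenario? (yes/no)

no

With Ana removed:
Round 1 — Dee, Kai become infected (initial).
Round 2 — checking thresholds:
  Cal: 2 of 4 neighbours < 4, below threshold.
  Hana: 1 of 2 neighbours < 3, below threshold.
  Pia: 2 of 4 neighbours ≥ 2, becomes infected.
Round 3 — no new infections; cascade stops.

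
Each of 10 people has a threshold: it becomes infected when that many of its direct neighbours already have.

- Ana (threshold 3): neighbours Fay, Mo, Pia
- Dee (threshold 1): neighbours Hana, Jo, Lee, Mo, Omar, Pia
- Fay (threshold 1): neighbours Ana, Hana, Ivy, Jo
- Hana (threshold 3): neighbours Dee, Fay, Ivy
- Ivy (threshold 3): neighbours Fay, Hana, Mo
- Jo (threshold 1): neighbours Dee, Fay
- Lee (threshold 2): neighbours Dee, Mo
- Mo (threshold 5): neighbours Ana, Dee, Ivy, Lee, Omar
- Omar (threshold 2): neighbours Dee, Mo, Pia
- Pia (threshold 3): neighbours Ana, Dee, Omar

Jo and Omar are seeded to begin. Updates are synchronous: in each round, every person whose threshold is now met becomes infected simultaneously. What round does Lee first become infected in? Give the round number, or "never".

Round 1 — Jo, Omar become infected (initial).
Round 2 — checking thresholds:
  Dee: 2 of 6 neighbours ≥ 1, becomes infected.
  Fay: 1 of 4 neighbours ≥ 1, becomes infected.
  Mo: 1 of 5 neighbours < 5, holds.
  Pia: 1 of 3 neighbours < 3, holds.
Round 3 — no new infections; cascade stops.

never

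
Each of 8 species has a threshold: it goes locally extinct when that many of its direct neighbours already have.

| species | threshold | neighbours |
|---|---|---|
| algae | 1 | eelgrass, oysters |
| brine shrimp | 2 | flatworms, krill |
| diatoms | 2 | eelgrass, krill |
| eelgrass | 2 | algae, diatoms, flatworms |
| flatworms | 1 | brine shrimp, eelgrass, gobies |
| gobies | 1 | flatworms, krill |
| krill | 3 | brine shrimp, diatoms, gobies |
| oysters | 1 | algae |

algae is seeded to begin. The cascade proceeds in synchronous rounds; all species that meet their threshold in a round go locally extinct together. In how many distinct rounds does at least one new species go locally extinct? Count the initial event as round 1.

2

Round 1 — algae goes locally extinct (initial).
Round 2 — checking thresholds:
  eelgrass: 1 of 3 neighbours < 2, holds.
  oysters: 1 of 1 neighbours ≥ 1, goes locally extinct.
Round 3 — no new extinctions; cascade stops.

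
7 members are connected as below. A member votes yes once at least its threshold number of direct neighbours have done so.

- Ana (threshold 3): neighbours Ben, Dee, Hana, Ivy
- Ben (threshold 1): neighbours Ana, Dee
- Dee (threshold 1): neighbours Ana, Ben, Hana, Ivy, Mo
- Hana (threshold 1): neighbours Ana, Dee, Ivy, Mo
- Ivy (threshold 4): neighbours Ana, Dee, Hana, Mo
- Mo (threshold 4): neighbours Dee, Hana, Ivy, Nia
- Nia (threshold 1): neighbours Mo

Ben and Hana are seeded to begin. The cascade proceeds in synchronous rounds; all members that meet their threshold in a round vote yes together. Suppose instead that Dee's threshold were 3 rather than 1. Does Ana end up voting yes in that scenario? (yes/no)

no

With Dee's threshold at 3:
Round 1 — Ben, Hana vote yes (initial).
Round 2 — no new yes votes; cascade stops.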